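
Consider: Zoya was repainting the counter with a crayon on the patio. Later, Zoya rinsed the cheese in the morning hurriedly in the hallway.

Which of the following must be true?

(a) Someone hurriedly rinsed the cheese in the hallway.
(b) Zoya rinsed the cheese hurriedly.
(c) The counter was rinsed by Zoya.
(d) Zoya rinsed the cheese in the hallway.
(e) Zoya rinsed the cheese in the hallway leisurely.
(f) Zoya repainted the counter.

(a) Entailed — every conjunct here is already in the original rinsing event.
(b) Entailed — the original entails any weakening of itself; this just drops 'in the hallway', 'in the morning'.
(c) Not entailed — Zoya rinsed the cheese, not the counter; the counter belongs to the repainting event.
(d) Entailed — this follows by dropping conjuncts from the rinsing event's description.
(e) Not entailed — 'leisurely' adds a manner not in (and inconsistent with) the original.
(f) Not entailed — 'was repainting' is progressive on an accomplishment; it does not entail the completed 'repainted'.

(a), (b), (d)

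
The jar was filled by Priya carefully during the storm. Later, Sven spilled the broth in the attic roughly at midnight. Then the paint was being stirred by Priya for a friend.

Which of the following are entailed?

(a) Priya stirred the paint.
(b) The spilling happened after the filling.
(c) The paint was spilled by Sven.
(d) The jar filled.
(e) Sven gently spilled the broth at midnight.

(a), (b), (d)

(a) Entailed — 'stir' is an activity; 'was stirring' entails that some stirring happened, so 'stirred' holds.
(b) Entailed — the narrative places the filling before the spilling.
(c) Not entailed — Sven spilled the broth, not the paint; the paint belongs to the stirring event.
(d) Entailed — 'Priya filled the jar' is causative; it entails the inchoative 'the jar filled'.
(e) Not entailed — 'gently' adds a manner not in (and inconsistent with) the original.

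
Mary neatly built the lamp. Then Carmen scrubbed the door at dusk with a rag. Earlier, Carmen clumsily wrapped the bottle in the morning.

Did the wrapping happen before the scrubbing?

yes

The narrative orders the wrapping before the scrubbing.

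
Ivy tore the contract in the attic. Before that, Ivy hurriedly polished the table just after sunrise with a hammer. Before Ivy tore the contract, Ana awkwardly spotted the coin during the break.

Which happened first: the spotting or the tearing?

The connectives place the spotting before the tearing.

the spotting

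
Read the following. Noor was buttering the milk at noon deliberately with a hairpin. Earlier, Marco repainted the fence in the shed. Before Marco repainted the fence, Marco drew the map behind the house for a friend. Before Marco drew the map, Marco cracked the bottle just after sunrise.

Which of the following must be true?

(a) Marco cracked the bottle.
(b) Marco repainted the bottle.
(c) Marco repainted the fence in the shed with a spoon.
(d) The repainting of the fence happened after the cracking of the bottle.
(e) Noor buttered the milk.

(a) Entailed — this follows by dropping conjuncts from the cracking event's description.
(b) Not entailed — Marco repainted the fence, not the bottle; the bottle belongs to the cracking event.
(c) Not entailed — 'with a spoon' adds information not in the original event.
(d) Entailed — the narrative places the cracking before the repainting.
(e) Not entailed — 'was buttering' is progressive on an accomplishment; it does not entail the completed 'buttered'.

(a), (d)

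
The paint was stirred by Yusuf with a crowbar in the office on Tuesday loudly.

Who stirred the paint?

'Yusuf' marks the agent of the stirring event.

Yusuf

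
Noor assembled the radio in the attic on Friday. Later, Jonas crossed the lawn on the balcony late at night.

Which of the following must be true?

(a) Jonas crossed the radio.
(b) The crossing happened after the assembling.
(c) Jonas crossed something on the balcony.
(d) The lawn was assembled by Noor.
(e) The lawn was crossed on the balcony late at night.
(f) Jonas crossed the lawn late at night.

(a) Not entailed — Jonas crossed the lawn, not the radio; the radio belongs to the assembling event.
(b) Entailed — the narrative places the assembling before the crossing.
(c) Entailed — every conjunct here is already in the original crossing event.
(d) Not entailed — Noor assembled the radio, not the lawn; the lawn belongs to the crossing event.
(e) Entailed — this follows by dropping conjuncts from the crossing event's description.
(f) Entailed — this follows by dropping conjuncts from the crossing event's description.

(b), (c), (e), (f)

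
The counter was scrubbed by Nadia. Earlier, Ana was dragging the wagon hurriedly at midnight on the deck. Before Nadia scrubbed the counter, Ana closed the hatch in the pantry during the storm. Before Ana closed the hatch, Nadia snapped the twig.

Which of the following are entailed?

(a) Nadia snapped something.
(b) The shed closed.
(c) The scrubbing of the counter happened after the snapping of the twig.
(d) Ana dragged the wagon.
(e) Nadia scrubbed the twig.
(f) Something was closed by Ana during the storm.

(a), (c), (d), (f)

(a) Entailed — the original entails any weakening of itself; this just generalizes the patient.
(b) Not entailed — the hatch is what closed, not the shed.
(c) Entailed — the narrative places the snapping before the scrubbing.
(d) Entailed — 'drag' is an activity; 'was dragging' entails that some dragging happened, so 'dragged' holds.
(e) Not entailed — Nadia scrubbed the counter, not the twig; the twig belongs to the snapping event.
(f) Entailed — this follows by dropping conjuncts from the closing event's description.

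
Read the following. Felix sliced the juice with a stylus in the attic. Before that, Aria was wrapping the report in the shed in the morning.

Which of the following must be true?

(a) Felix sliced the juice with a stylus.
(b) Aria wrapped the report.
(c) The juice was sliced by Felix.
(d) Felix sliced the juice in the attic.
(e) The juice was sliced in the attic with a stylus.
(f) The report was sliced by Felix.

(a) Entailed — dropping 'in the attic' leaves a sub-description the original still satisfies.
(b) Not entailed — 'was wrapping' is progressive on an accomplishment; it does not entail the completed 'wrapped'.
(c) Entailed — the original entails any weakening of itself; this just drops 'in the attic', 'with a stylus'.
(d) Entailed — this follows by dropping conjuncts from the slicing event's description.
(e) Entailed — every conjunct here is already in the original slicing event.
(f) Not entailed — Felix sliced the juice, not the report; the report belongs to the wrapping event.

(a), (c), (d), (e)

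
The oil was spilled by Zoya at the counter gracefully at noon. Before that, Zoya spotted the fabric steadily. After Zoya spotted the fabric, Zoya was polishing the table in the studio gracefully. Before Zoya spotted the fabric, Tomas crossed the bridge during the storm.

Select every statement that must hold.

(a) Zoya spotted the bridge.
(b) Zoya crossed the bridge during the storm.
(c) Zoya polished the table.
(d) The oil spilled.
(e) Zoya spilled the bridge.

(c), (d)

(a) Not entailed — Zoya spotted the fabric, not the bridge; the bridge belongs to the crossing event.
(b) Not entailed — the passage has Tomas crossing the bridge, not Zoya.
(c) Entailed — 'polish' is an activity; 'was polishing' entails that some polishing happened, so 'polished' holds.
(d) Entailed — 'Zoya spilled the oil' is causative; it entails the inchoative 'the oil spilled'.
(e) Not entailed — Zoya spilled the oil, not the bridge; the bridge belongs to the crossing event.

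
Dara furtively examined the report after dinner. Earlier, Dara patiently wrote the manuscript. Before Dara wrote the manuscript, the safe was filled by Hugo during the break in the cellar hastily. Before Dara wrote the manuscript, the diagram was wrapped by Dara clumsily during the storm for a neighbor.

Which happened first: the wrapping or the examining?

The connectives place the wrapping before the examining.

the wrapping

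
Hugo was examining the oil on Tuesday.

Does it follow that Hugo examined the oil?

'examine' is atelic; if Hugo was examining the oil, then Hugo examined the oil (for some time).

yes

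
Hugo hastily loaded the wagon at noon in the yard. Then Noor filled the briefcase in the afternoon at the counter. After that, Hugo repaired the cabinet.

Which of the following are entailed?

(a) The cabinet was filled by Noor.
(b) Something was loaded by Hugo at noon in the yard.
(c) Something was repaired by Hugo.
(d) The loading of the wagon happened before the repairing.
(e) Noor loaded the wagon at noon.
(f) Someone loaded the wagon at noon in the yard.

(a) Not entailed — Noor filled the briefcase, not the cabinet; the cabinet belongs to the repairing event.
(b) Entailed — dropping 'hastily' and generalizing the patient leaves a sub-description the original still satisfies.
(c) Entailed — generalizing the patient leaves a sub-description the original still satisfies.
(d) Entailed — the narrative places the loading before the repairing.
(e) Not entailed — the passage has Hugo loading the wagon, not Noor.
(f) Entailed — the original entails any weakening of itself; this just drops 'hastily' and generalizes the agent.

(b), (c), (d), (f)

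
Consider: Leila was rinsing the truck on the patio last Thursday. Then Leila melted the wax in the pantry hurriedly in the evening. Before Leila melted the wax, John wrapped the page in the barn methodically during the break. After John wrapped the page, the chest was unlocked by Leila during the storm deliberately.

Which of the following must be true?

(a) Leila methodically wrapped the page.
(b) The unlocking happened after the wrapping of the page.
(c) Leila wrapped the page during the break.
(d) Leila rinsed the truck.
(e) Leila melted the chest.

(b), (d)

(a) Not entailed — the passage has John wrapping the page, not Leila.
(b) Entailed — the narrative places the wrapping before the unlocking.
(c) Not entailed — the passage has John wrapping the page, not Leila.
(d) Entailed — 'rinse' is an activity; 'was rinsing' entails that some rinsing happened, so 'rinsed' holds.
(e) Not entailed — Leila melted the wax, not the chest; the chest belongs to the unlocking event.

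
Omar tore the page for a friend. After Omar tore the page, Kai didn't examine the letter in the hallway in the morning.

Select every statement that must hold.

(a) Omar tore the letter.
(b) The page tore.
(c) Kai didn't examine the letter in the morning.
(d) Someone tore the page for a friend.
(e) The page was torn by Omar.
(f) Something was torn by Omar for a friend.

(a) Not entailed — Omar tore the page, not the letter; the letter belongs to the examining event.
(b) Entailed — 'Omar tore the page' is causative; it entails the inchoative 'the page tore'.
(c) Not entailed — dropping 'in the hallway' under negation is not valid — the original leaves open that Kai examined the letter some other way.
(d) Entailed — every conjunct here is already in the original tearing event.
(e) Entailed — the original entails any weakening of itself; this just drops 'for a friend'.
(f) Entailed — every conjunct here is already in the original tearing event.

(b), (d), (e), (f)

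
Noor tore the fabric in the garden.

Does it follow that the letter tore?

no

Nothing is said about any letter; only the fabric is affected.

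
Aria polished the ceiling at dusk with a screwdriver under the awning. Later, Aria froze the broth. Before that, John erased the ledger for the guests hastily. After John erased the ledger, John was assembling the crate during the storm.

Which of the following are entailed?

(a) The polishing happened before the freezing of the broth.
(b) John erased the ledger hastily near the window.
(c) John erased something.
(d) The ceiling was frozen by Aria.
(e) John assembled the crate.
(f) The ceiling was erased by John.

(a) Entailed — the narrative places the polishing before the freezing.
(b) Not entailed — 'near the window' adds information not in the original event.
(c) Entailed — this follows by dropping conjuncts from the erasing event's description.
(d) Not entailed — Aria froze the broth, not the ceiling; the ceiling belongs to the polishing event.
(e) Not entailed — 'was assembling' is progressive on an accomplishment; it does not entail the completed 'assembled'.
(f) Not entailed — John erased the ledger, not the ceiling; the ceiling belongs to the polishing event.

(a), (c)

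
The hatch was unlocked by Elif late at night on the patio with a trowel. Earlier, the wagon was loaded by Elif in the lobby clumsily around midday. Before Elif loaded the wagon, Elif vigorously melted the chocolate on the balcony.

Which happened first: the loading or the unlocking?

The connectives place the loading before the unlocking.

the loading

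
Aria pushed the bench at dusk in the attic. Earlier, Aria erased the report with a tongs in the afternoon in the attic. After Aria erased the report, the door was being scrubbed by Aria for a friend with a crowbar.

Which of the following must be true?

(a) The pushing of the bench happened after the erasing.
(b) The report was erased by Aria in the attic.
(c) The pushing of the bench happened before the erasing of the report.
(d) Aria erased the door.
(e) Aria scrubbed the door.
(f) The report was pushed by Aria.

(a) Entailed — the narrative places the erasing before the pushing.
(b) Entailed — every conjunct here is already in the original erasing event.
(c) Not entailed — the narrative places the erasing before the pushing, not after.
(d) Not entailed — Aria erased the report, not the door; the door belongs to the scrubbing event.
(e) Entailed — 'scrub' is an activity; 'was scrubbing' entails that some scrubbing happened, so 'scrubbed' holds.
(f) Not entailed — Aria pushed the bench, not the report; the report belongs to the erasing event.

(a), (b), (e)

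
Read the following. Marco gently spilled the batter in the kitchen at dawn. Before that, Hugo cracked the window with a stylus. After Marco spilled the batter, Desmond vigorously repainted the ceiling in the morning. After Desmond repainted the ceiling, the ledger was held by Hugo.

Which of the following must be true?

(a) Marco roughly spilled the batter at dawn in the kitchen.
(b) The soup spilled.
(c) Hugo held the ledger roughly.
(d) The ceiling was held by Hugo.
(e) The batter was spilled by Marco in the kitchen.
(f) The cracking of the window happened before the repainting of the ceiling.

(e), (f)

(a) Not entailed — 'roughly' adds a manner not in (and inconsistent with) the original.
(b) Not entailed — the batter is what spilled, not the soup.
(c) Not entailed — 'roughly' adds information not in the original event.
(d) Not entailed — Hugo held the ledger, not the ceiling; the ceiling belongs to the repainting event.
(e) Entailed — this follows by dropping conjuncts from the spilling event's description.
(f) Entailed — the narrative places the cracking before the repainting.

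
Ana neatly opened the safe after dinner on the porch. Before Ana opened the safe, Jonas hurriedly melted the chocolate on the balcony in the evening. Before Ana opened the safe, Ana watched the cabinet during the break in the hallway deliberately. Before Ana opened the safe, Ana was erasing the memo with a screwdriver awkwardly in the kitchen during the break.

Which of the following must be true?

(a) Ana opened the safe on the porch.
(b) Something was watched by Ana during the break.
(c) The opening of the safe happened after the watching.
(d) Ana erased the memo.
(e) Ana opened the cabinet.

(a) Entailed — every conjunct here is already in the original opening event.
(b) Entailed — every conjunct here is already in the original watching event.
(c) Entailed — the narrative places the watching before the opening.
(d) Not entailed — 'was erasing' is progressive on an accomplishment; it does not entail the completed 'erased'.
(e) Not entailed — Ana opened the safe, not the cabinet; the cabinet belongs to the watching event.

(a), (b), (c)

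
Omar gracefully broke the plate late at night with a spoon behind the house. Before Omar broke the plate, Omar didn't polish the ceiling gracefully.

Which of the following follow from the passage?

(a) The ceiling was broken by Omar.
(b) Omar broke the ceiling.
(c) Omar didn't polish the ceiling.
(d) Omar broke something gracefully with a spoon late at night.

(d)

(a) Not entailed — Omar broke the plate, not the ceiling; the ceiling belongs to the polishing event.
(b) Not entailed — Omar broke the plate, not the ceiling; the ceiling belongs to the polishing event.
(c) Not entailed — dropping 'gracefully' under negation is not valid — the original leaves open that Omar polished the ceiling some other way.
(d) Entailed — every conjunct here is already in the original breaking event.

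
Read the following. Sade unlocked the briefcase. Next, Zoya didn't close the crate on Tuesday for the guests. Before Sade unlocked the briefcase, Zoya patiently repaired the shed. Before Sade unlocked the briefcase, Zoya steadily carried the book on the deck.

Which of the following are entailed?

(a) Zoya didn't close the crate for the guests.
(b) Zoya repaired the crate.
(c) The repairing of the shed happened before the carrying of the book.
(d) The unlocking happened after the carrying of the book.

(a) Not entailed — dropping 'on Tuesday' under negation is not valid — the original leaves open that Zoya closed the crate some other way.
(b) Not entailed — Zoya repaired the shed, not the crate; the crate belongs to the closing event.
(c) Not entailed — the narrative doesn't order the repairing relative to the carrying.
(d) Entailed — the narrative places the carrying before the unlocking.

(d)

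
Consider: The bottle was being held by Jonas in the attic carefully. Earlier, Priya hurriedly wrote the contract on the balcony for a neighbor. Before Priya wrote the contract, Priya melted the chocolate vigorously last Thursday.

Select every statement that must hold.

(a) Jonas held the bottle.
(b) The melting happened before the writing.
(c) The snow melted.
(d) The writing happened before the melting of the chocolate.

(a) Entailed — 'hold' is an activity; 'was holding' entails that some holding happened, so 'held' holds.
(b) Entailed — the narrative places the melting before the writing.
(c) Not entailed — the chocolate is what melted, not the snow.
(d) Not entailed — the narrative places the melting before the writing, not after.

(a), (b)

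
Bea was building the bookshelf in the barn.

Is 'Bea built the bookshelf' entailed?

'was building' is progressive; for an accomplishment like 'build the bookshelf', it doesn't entail completion.

no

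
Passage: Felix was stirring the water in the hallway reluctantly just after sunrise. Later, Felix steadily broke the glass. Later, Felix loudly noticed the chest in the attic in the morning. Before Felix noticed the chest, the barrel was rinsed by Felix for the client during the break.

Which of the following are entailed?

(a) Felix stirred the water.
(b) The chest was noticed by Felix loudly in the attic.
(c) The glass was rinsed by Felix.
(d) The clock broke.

(a) Entailed — 'stir' is an activity; 'was stirring' entails that some stirring happened, so 'stirred' holds.
(b) Entailed — every conjunct here is already in the original noticing event.
(c) Not entailed — Felix rinsed the barrel, not the glass; the glass belongs to the breaking event.
(d) Not entailed — the glass is what broke, not the clock.

(a), (b)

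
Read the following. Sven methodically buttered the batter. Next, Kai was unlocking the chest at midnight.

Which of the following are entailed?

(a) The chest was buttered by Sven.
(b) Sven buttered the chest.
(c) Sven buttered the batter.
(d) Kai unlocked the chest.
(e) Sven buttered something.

(a) Not entailed — Sven buttered the batter, not the chest; the chest belongs to the unlocking event.
(b) Not entailed — Sven buttered the batter, not the chest; the chest belongs to the unlocking event.
(c) Entailed — every conjunct here is already in the original buttering event.
(d) Not entailed — 'was unlocking' is progressive on an accomplishment; it does not entail the completed 'unlocked'.
(e) Entailed — every conjunct here is already in the original buttering event.

(c), (e)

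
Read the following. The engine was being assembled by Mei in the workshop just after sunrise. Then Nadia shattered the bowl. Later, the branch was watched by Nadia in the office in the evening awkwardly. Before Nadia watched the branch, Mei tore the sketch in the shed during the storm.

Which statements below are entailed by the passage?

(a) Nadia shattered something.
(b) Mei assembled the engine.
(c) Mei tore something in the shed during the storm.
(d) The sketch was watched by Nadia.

(a), (c)

(a) Entailed — every conjunct here is already in the original shattering event.
(b) Not entailed — 'was assembling' is progressive on an accomplishment; it does not entail the completed 'assembled'.
(c) Entailed — the original entails any weakening of itself; this just generalizes the patient.
(d) Not entailed — Nadia watched the branch, not the sketch; the sketch belongs to the tearing event.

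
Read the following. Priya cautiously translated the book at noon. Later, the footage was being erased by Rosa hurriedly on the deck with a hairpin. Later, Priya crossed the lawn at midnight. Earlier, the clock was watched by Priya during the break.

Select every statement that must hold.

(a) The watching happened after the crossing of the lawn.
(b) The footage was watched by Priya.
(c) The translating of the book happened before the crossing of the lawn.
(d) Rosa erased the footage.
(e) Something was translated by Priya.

(a) Not entailed — the narrative places the watching before the crossing, not after.
(b) Not entailed — Priya watched the clock, not the footage; the footage belongs to the erasing event.
(c) Entailed — the narrative places the translating before the crossing.
(d) Not entailed — 'was erasing' is progressive on an accomplishment; it does not entail the completed 'erased'.
(e) Entailed — this follows by dropping conjuncts from the translating event's description.

(c), (e)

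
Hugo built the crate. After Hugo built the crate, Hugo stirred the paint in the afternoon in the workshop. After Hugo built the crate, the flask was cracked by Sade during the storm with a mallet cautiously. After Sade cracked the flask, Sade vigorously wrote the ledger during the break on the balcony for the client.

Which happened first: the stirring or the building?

the building

The connectives place the building before the stirring.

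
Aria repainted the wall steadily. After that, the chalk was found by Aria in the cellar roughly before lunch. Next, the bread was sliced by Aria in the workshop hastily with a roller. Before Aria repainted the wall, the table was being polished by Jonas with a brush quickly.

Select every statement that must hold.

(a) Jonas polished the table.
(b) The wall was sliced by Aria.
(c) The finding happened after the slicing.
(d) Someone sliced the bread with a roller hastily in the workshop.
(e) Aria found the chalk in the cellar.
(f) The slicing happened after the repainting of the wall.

(a), (d), (e), (f)

(a) Entailed — 'polish' is an activity; 'was polishing' entails that some polishing happened, so 'polished' holds.
(b) Not entailed — Aria sliced the bread, not the wall; the wall belongs to the repainting event.
(c) Not entailed — the narrative places the finding before the slicing, not after.
(d) Entailed — generalizing the agent leaves a sub-description the original still satisfies.
(e) Entailed — the original entails any weakening of itself; this just drops 'roughly', 'before lunch'.
(f) Entailed — the narrative places the repainting before the slicing.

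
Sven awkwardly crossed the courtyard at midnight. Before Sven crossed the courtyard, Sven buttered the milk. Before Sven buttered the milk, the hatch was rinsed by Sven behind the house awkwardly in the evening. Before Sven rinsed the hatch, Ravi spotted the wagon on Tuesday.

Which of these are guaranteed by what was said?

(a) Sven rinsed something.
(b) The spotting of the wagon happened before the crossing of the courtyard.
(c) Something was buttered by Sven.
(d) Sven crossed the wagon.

(a) Entailed — the original entails any weakening of itself; this just drops 'behind the house', 'awkwardly', 'in the evening' and generalizes the patient.
(b) Entailed — the narrative places the spotting before the crossing.
(c) Entailed — this follows by dropping conjuncts from the buttering event's description.
(d) Not entailed — Sven crossed the courtyard, not the wagon; the wagon belongs to the spotting event.

(a), (b), (c)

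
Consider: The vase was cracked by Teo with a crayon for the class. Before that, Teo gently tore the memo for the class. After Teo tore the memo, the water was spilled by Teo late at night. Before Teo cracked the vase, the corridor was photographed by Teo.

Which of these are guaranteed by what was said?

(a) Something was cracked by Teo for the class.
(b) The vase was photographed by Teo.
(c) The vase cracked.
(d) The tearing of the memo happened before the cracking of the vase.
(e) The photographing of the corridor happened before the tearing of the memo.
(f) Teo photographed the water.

(a), (c), (d)

(a) Entailed — dropping 'with a crayon' and generalizing the patient leaves a sub-description the original still satisfies.
(b) Not entailed — Teo photographed the corridor, not the vase; the vase belongs to the cracking event.
(c) Entailed — 'Teo cracked the vase' is causative; it entails the inchoative 'the vase cracked'.
(d) Entailed — the narrative places the tearing before the cracking.
(e) Not entailed — the narrative doesn't order the photographing relative to the tearing.
(f) Not entailed — Teo photographed the corridor, not the water; the water belongs to the spilling event.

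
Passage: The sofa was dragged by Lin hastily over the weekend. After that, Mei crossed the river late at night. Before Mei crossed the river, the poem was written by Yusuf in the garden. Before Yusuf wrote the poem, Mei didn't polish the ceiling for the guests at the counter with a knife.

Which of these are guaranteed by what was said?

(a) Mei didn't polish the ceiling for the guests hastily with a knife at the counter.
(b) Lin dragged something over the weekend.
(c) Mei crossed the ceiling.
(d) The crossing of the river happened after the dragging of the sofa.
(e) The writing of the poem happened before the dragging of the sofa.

(a) Entailed — under negation, adding a further restriction is entailed: if no such polishing event occurred, none occurred hastily either.
(b) Entailed — this follows by dropping conjuncts from the dragging event's description.
(c) Not entailed — Mei crossed the river, not the ceiling; the ceiling belongs to the polishing event.
(d) Entailed — the narrative places the dragging before the crossing.
(e) Not entailed — the narrative doesn't order the writing relative to the dragging.

(a), (b), (d)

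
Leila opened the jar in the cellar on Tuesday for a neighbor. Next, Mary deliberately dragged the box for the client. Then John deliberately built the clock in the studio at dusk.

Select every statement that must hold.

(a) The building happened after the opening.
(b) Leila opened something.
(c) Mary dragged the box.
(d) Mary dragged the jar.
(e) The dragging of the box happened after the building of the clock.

(a), (b), (c)

(a) Entailed — the narrative places the opening before the building.
(b) Entailed — the original entails any weakening of itself; this just drops 'on Tuesday', 'for a neighbor', 'in the cellar' and generalizes the patient.
(c) Entailed — dropping 'for the client', 'deliberately' leaves a sub-description the original still satisfies.
(d) Not entailed — Mary dragged the box, not the jar; the jar belongs to the opening event.
(e) Not entailed — the narrative places the dragging before the building, not after.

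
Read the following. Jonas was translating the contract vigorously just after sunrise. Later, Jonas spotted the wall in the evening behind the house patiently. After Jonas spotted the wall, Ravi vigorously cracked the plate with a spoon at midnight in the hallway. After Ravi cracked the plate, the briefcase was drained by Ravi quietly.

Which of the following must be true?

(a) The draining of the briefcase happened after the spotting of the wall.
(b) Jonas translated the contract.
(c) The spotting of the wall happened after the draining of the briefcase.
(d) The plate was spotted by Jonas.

(a) Entailed — the narrative places the spotting before the draining.
(b) Not entailed — 'was translating' is progressive on an accomplishment; it does not entail the completed 'translated'.
(c) Not entailed — the narrative places the spotting before the draining, not after.
(d) Not entailed — Jonas spotted the wall, not the plate; the plate belongs to the cracking event.

(a)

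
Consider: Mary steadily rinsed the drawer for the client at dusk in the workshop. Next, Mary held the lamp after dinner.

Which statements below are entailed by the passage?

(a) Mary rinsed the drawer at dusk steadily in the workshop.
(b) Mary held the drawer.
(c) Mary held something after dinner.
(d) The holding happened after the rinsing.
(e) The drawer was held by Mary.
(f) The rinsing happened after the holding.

(a) Entailed — dropping 'for the client' leaves a sub-description the original still satisfies.
(b) Not entailed — Mary held the lamp, not the drawer; the drawer belongs to the rinsing event.
(c) Entailed — the original entails any weakening of itself; this just generalizes the patient.
(d) Entailed — the narrative places the rinsing before the holding.
(e) Not entailed — Mary held the lamp, not the drawer; the drawer belongs to the rinsing event.
(f) Not entailed — the narrative places the rinsing before the holding, not after.

(a), (c), (d)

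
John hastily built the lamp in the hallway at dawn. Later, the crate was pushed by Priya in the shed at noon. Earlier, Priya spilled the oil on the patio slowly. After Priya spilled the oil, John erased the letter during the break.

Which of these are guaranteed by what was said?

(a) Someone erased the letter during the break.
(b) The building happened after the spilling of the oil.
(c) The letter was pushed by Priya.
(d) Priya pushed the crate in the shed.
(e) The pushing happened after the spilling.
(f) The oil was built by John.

(a), (d), (e)

(a) Entailed — every conjunct here is already in the original erasing event.
(b) Not entailed — the narrative doesn't order the spilling relative to the building.
(c) Not entailed — Priya pushed the crate, not the letter; the letter belongs to the erasing event.
(d) Entailed — this follows by dropping conjuncts from the pushing event's description.
(e) Entailed — the narrative places the spilling before the pushing.
(f) Not entailed — John built the lamp, not the oil; the oil belongs to the spilling event.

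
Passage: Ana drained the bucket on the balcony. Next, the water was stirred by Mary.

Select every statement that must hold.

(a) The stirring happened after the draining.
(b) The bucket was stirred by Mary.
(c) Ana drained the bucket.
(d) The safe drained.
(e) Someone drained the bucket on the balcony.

(a) Entailed — the narrative places the draining before the stirring.
(b) Not entailed — Mary stirred the water, not the bucket; the bucket belongs to the draining event.
(c) Entailed — dropping 'on the balcony' leaves a sub-description the original still satisfies.
(d) Not entailed — the bucket is what drained, not the safe.
(e) Entailed — generalizing the agent leaves a sub-description the original still satisfies.

(a), (c), (e)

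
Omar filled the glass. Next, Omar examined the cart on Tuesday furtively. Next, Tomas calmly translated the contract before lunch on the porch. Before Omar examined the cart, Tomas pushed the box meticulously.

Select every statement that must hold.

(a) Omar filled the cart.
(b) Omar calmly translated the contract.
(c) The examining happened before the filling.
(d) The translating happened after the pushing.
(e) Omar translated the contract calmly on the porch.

(d)

(a) Not entailed — Omar filled the glass, not the cart; the cart belongs to the examining event.
(b) Not entailed — the passage has Tomas translating the contract, not Omar.
(c) Not entailed — the narrative places the filling before the examining, not after.
(d) Entailed — the narrative places the pushing before the translating.
(e) Not entailed — the passage has Tomas translating the contract, not Omar.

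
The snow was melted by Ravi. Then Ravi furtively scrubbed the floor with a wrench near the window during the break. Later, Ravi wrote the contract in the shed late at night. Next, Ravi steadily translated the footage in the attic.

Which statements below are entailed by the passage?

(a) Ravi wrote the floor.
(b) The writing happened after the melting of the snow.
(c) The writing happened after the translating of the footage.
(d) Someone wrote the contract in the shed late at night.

(a) Not entailed — Ravi wrote the contract, not the floor; the floor belongs to the scrubbing event.
(b) Entailed — the narrative places the melting before the writing.
(c) Not entailed — the narrative places the writing before the translating, not after.
(d) Entailed — the original entails any weakening of itself; this just generalizes the agent.

(b), (d)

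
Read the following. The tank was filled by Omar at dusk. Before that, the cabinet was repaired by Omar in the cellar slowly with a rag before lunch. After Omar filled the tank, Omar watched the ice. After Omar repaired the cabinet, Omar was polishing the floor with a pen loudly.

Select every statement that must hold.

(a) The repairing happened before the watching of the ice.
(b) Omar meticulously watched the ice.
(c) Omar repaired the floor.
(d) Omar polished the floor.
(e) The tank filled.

(a) Entailed — the narrative places the repairing before the watching.
(b) Not entailed — 'meticulously' adds information not in the original event.
(c) Not entailed — Omar repaired the cabinet, not the floor; the floor belongs to the polishing event.
(d) Entailed — 'polish' is an activity; 'was polishing' entails that some polishing happened, so 'polished' holds.
(e) Entailed — 'Omar filled the tank' is causative; it entails the inchoative 'the tank filled'.

(a), (d), (e)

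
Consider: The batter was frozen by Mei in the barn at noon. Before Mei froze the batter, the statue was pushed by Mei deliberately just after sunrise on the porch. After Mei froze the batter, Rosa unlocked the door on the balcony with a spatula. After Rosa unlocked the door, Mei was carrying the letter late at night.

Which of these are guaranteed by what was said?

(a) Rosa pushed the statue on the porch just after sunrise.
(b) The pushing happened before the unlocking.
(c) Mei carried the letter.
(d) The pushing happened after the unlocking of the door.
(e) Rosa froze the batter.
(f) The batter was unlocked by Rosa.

(b), (c)

(a) Not entailed — the passage has Mei pushing the statue, not Rosa.
(b) Entailed — the narrative places the pushing before the unlocking.
(c) Entailed — 'carry' is an activity; 'was carrying' entails that some carrying happened, so 'carried' holds.
(d) Not entailed — the narrative places the pushing before the unlocking, not after.
(e) Not entailed — the passage has Mei freezing the batter, not Rosa.
(f) Not entailed — Rosa unlocked the door, not the batter; the batter belongs to the freezing event.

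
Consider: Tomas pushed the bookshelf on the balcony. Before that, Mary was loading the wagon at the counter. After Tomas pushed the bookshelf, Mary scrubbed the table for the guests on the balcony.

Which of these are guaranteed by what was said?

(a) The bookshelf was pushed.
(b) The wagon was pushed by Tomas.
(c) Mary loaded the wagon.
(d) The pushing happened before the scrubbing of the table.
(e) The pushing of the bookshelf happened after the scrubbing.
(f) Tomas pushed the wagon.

(a) Entailed — the original entails any weakening of itself; this just drops 'on the balcony' and generalizes the agent.
(b) Not entailed — Tomas pushed the bookshelf, not the wagon; the wagon belongs to the loading event.
(c) Not entailed — 'was loading' is progressive on an accomplishment; it does not entail the completed 'loaded'.
(d) Entailed — the narrative places the pushing before the scrubbing.
(e) Not entailed — the narrative places the pushing before the scrubbing, not after.
(f) Not entailed — Tomas pushed the bookshelf, not the wagon; the wagon belongs to the loading event.

(a), (d)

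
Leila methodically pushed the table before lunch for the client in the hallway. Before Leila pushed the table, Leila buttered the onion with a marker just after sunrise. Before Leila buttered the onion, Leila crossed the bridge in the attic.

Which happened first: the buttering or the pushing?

the buttering

The connectives place the buttering before the pushing.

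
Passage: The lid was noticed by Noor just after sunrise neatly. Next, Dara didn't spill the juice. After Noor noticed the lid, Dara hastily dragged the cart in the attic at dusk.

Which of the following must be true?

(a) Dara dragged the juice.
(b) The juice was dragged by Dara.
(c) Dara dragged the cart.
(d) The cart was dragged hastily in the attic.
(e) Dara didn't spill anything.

(a) Not entailed — Dara dragged the cart, not the juice; the juice belongs to the spilling event.
(b) Not entailed — Dara dragged the cart, not the juice; the juice belongs to the spilling event.
(c) Entailed — this follows by dropping conjuncts from the dragging event's description.
(d) Entailed — every conjunct here is already in the original dragging event.
(e) Not entailed — the original only denies this specific event; Dara may have spilled something else.

(c), (d)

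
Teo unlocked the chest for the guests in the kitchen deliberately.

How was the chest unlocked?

deliberately

'deliberately' marks the manner of the unlocking event.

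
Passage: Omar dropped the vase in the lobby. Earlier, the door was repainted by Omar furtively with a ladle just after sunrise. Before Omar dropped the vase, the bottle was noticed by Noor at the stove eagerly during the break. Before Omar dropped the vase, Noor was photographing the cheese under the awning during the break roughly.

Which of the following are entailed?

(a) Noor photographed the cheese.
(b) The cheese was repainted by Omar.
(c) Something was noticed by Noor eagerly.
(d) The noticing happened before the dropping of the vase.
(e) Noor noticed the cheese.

(a) Not entailed — 'was photographing' is progressive on an accomplishment; it does not entail the completed 'photographed'.
(b) Not entailed — Omar repainted the door, not the cheese; the cheese belongs to the photographing event.
(c) Entailed — dropping 'during the break', 'at the stove' and generalizing the patient leaves a sub-description the original still satisfies.
(d) Entailed — the narrative places the noticing before the dropping.
(e) Not entailed — Noor noticed the bottle, not the cheese; the cheese belongs to the photographing event.

(c), (d)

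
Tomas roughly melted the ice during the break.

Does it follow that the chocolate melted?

Nothing is said about any chocolate; only the ice is affected.

no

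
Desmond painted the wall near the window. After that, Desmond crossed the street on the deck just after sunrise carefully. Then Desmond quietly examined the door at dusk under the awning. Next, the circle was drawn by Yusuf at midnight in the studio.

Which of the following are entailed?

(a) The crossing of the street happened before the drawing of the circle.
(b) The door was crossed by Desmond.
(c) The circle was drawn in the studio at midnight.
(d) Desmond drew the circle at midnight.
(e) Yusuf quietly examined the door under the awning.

(a), (c)

(a) Entailed — the narrative places the crossing before the drawing.
(b) Not entailed — Desmond crossed the street, not the door; the door belongs to the examining event.
(c) Entailed — this follows by dropping conjuncts from the drawing event's description.
(d) Not entailed — the passage has Yusuf drawing the circle, not Desmond.
(e) Not entailed — the passage has Desmond examining the door, not Yusuf.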